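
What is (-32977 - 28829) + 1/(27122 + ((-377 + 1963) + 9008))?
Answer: -2331075095/37716 ≈ -61806.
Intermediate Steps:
(-32977 - 28829) + 1/(27122 + ((-377 + 1963) + 9008)) = -61806 + 1/(27122 + (1586 + 9008)) = -61806 + 1/(27122 + 10594) = -61806 + 1/37716 = -2331075095/37716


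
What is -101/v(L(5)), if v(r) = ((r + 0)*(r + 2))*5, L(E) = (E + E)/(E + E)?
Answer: -101/15 ≈ -6.7333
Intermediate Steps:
L(E) = 1 (L(E) = (2*E)/((2*E)) = (2*E)*(1/(2*E)) = 1)
v(r) = 5*r*(2 + r) (v(r) = (r*(2 + r))*5 = 5*r*(2 + r))
-101/v(L(5)) = -101*1/(5*(2 + 1)) = -101/(5*1*3) = -101/15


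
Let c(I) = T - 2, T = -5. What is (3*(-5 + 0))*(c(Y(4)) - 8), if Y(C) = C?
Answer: 225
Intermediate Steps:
c(I) = -7 (c(I) = -5 - 2 = -7)
(3*(-5 + 0))*(c(Y(4)) - 8) = (3*(-5 + 0))*(-7 - 8) = (3*(-5))*(-15) = -15*(-15) = 225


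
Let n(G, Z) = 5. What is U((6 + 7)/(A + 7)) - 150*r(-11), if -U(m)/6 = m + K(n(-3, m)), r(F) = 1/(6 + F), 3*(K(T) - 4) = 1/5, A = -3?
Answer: -139/10 ≈ -13.900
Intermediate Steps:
K(T) = 61/15 (K(T) = 4 + (⅓)/5 = 4 + (⅓)*(⅕) = 4 + 1/15 = 61/15)
U(m) = -122/5 - 6*m (U(m) = -6*(m + 61/15) = -6*(61/15 + m) = -122/5 - 6*m)
U((6 + 7)/(A + 7)) - 150*r(-11) = (-122/5 - 6*(6 + 7)/(-3 + 7)) - 150/(6 - 11) = (-122/5 - 78/4) - 150/(-5) = (-122/5 - 78/4) - 150*(-⅕) = (-122/5 - 6*13/4) + 30 = (-122/5 - 39/2) + 30 = -439/10 + 30 = -139/10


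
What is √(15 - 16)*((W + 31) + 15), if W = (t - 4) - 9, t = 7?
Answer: 40*I ≈ 40.0*I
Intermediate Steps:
W = -6 (W = (7 - 4) - 9 = 3 - 9 = -6)
√(15 - 16)*((W + 31) + 15) = √(15 - 16)*((-6 + 31) + 15) = √(-1)*(25 + 15) = I*40 = 40*I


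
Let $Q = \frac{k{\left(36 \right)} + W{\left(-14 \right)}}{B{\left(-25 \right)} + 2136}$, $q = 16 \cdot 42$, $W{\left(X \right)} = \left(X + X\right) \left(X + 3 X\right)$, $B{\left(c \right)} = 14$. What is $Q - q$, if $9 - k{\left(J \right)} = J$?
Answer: $- \frac{1443259}{2150} \approx -671.28$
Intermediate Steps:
$k{\left(J \right)} = 9 - J$
$W{\left(X \right)} = 8 X^{2}$ ($W{\left(X \right)} = 2 X 4 X = 8 X^{2}$)
$q = 672$
$Q = \frac{1541}{2150}$ ($Q = \frac{\left(9 - 36\right) + 8 \left(-14\right)^{2}}{14 + 2136} = \frac{\left(9 - 36\right) + 8 \cdot 196}{2150} = \left(-27 + 1568\right) \frac{1}{2150} = 1541 \cdot \frac{1}{2150} = \frac{1541}{2150} \approx 0.71674$)
$Q - q = \frac{1541}{2150} - 672 = - \frac{1443259}{2150}$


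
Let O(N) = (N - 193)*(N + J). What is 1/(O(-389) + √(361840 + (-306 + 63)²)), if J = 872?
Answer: -40158/11288594621 - √420889/79020162347 ≈ -3.5656e-6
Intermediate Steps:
O(N) = (-193 + N)*(872 + N) (O(N) = (N - 193)*(N + 872) = (-193 + N)*(872 + N))
1/(O(-389) + √(361840 + (-306 + 63)²)) = 1/((-168296 + (-389)² + 679*(-389)) + √(361840 + (-306 + 63)²)) = 1/((-168296 + 151321 - 264131) + √(361840 + (-243)²)) = 1/(-281106 + √(361840 + 59049)) = 1/(-281106 + √420889)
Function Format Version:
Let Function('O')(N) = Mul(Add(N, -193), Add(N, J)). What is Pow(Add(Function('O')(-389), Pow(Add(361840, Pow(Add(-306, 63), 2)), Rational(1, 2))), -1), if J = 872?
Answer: Add(Rational(-40158, 11288594621), Mul(Rational(-1, 79020162347), Pow(420889, Rational(1, 2)))) ≈ -3.5656e-6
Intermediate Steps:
Function('O')(N) = Mul(Add(-193, N), Add(872, N)) (Function('O')(N) = Mul(Add(N, -193), Add(N, 872)) = Mul(Add(-193, N), Add(872, N)))
Pow(Add(Function('O')(-389), Pow(Add(361840, Pow(Add(-306, 63), 2)), Rational(1, 2))), -1) = Pow(Add(Add(-168296, Pow(-389, 2), Mul(679, -389)), Pow(Add(361840, Pow(Add(-306, 63), 2)), Rational(1, 2))), -1) = Pow(Add(Add(-168296, 151321, -264131), Pow(Add(361840, Pow(-243, 2)), Rational(1, 2))), -1) = Pow(Add(-281106, Pow(Add(361840, 59049), Rational(1, 2))), -1) = Pow(Add(-281106, Pow(420889, Rational(1, 2))), -1)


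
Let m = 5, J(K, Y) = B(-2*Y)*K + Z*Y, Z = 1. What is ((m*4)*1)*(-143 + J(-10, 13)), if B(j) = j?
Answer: 2600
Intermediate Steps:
J(K, Y) = Y - 2*K*Y (J(K, Y) = (-2*Y)*K + 1*Y = -2*K*Y + Y = Y - 2*K*Y)
((m*4)*1)*(-143 + J(-10, 13)) = ((5*4)*1)*(-143 + 13*(1 - 2*(-10))) = (20*1)*(-143 + 13*(1 + 20)) = 20*(-143 + 13*21) = 20*(-143 + 273) = 20*130 = 2600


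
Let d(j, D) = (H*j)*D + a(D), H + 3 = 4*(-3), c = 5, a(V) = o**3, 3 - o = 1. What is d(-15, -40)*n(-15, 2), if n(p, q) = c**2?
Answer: -224800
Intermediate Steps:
o = 2 (o = 3 - 1*1 = 3 - 1 = 2)
a(V) = 8 (a(V) = 2**3 = 8)
H = -15 (H = -3 + 4*(-3) = -3 - 12 = -15)
d(j, D) = 8 - 15*D*j (d(j, D) = (-15*j)*D + 8 = -15*D*j + 8 = 8 - 15*D*j)
n(p, q) = 25 (n(p, q) = 5**2 = 25)
d(-15, -40)*n(-15, 2) = (8 - 15*(-40)*(-15))*25 = (8 - 9000)*25 = -8992*25 = -224800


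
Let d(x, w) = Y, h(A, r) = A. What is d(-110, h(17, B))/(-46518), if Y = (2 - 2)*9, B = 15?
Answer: 0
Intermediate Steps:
Y = 0 (Y = 0*9 = 0)
d(x, w) = 0
d(-110, h(17, B))/(-46518) = 0/(-46518) = 0*(-1/46518) = 0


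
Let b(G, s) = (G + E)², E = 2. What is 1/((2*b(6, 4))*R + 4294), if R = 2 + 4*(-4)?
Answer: 1/2502 ≈ 0.00039968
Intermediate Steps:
b(G, s) = (2 + G)² (b(G, s) = (G + 2)² = (2 + G)²)
R = -14 (R = 2 - 16 = -14)
1/((2*b(6, 4))*R + 4294) = 1/((2*(2 + 6)²)*(-14) + 4294) = 1/((2*8²)*(-14) + 4294) = 1/((2*64)*(-14) + 4294) = 1/(128*(-14) + 4294) = 1/(-1792 + 4294) = 1/2502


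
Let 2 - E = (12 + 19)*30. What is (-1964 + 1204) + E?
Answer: -1688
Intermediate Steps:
E = -928 (E = 2 - (12 + 19)*30 = 2 - 31*30 = 2 - 1*930 = 2 - 930 = -928)
(-1964 + 1204) + E = (-1964 + 1204) - 928 = -760 - 928 = -1688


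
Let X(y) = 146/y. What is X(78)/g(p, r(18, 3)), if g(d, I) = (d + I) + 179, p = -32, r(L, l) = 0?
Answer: 73/5733 ≈ 0.012733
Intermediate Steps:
g(d, I) = 179 + I + d (g(d, I) = (I + d) + 179 = 179 + I + d)
X(78)/g(p, r(18, 3)) = (146/78)/(179 + 0 - 32) = (146*(1/78))/147 = (73/39)*(1/147) = 73/5733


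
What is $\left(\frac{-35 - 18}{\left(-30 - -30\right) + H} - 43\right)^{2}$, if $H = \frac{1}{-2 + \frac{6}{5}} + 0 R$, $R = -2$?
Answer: $\frac{9}{25} \approx 0.36$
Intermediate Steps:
$H = - \frac{5}{4}$ ($H = \frac{1}{-2 + \frac{6}{5}} + 0 \left(-2\right) = \frac{1}{-2 + 6 \cdot \frac{1}{5}} + 0 = \frac{1}{-2 + \frac{6}{5}} + 0 = \frac{1}{- \frac{4}{5}} + 0 = - \frac{5}{4} + 0 = - \frac{5}{4} \approx -1.25$)
$\left(\frac{-35 - 18}{\left(-30 - -30\right) + H} - 43\right)^{2} = \left(\frac{-35 - 18}{\left(-30 - -30\right) - \frac{5}{4}} - 43\right)^{2} = \left(- \frac{53}{\left(-30 + 30\right) - \frac{5}{4}} - 43\right)^{2} = \left(- \frac{53}{0 - \frac{5}{4}} - 43\right)^{2} = \left(- \frac{53}{- \frac{5}{4}} - 43\right)^{2} = \left(\left(-53\right) \left(- \frac{4}{5}\right) - 43\right)^{2} = \left(\frac{212}{5} - 43\right)^{2} = \left(- \frac{3}{5}\right)^{2} = \frac{9}{25}$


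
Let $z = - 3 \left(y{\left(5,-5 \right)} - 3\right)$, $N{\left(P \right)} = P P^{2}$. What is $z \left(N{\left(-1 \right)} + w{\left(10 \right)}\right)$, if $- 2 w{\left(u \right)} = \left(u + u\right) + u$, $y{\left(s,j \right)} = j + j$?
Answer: $-624$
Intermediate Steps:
$y{\left(s,j \right)} = 2 j$
$N{\left(P \right)} = P^{3}$
$z = 39$ ($z = - 3 \left(2 \left(-5\right) - 3\right) = - 3 \left(-10 - 3\right) = \left(-3\right) \left(-13\right) = 39$)
$w{\left(u \right)} = - \frac{3 u}{2}$ ($w{\left(u \right)} = - \frac{\left(u + u\right) + u}{2} = - \frac{2 u + u}{2} = - \frac{3 u}{2}$)
$z \left(N{\left(-1 \right)} + w{\left(10 \right)}\right) = 39 \left(\left(-1\right)^{3} - 15\right) = 39 \left(-1 - 15\right) = 39 \left(-16\right) = -624$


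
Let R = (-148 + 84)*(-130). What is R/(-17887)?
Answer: -8320/17887 ≈ -0.46514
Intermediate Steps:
R = 8320 (R = -64*(-130) = 8320)
R/(-17887) = 8320/(-17887) = 8320*(-1/17887) = -8320/17887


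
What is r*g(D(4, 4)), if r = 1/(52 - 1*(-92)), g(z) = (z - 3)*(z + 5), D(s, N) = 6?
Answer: 11/48 ≈ 0.22917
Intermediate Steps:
g(z) = (-3 + z)*(5 + z)
r = 1/144 (r = 1/(52 + 92) = 1/144 ≈ 0.0069444)
r*g(D(4, 4)) = (-15 + 6**2 + 2*6)/144 = (-15 + 36 + 12)/144 = (1/144)*33 = 11/48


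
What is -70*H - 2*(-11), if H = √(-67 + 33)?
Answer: 22 - 70*I*√34 ≈ 22.0 - 408.17*I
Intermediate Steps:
H = I*√34 (H = √(-34) = I*√34 ≈ 5.8309*I)
-70*H - 2*(-11) = -70*I*√34 - 2*(-11) = -70*I*√34 + 22 = 22 - 70*I*√34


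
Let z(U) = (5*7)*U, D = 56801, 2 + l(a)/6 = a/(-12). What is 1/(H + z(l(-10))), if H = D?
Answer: 1/56556 ≈ 1.7682e-5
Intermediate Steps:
l(a) = -12 - a/2 (l(a) = -12 + 6*(a/(-12)) = -12 + 6*(a*(-1/12)) = -12 + 6*(-a/12) = -12 - a/2)
H = 56801
z(U) = 35*U
1/(H + z(l(-10))) = 1/(56801 + 35*(-12 - 1/2*(-10))) = 1/(56801 + 35*(-12 + 5)) = 1/(56801 + 35*(-7)) = 1/(56801 - 245) = 1/56556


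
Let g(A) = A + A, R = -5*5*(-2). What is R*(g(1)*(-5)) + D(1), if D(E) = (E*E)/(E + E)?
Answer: -999/2 ≈ -499.50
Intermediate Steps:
R = 50 (R = -25*(-2) = 50)
g(A) = 2*A
D(E) = E/2 (D(E) = E²/((2*E)) = E²*(1/(2*E)) = E/2)
R*(g(1)*(-5)) + D(1) = 50*((2*1)*(-5)) + (½)*1 = 50*(2*(-5)) + ½ = 50*(-10) + ½ = -500 + ½ = -999/2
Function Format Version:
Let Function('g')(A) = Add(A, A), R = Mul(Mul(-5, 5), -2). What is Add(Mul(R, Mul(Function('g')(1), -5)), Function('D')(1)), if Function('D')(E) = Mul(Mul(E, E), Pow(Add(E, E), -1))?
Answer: Rational(-999, 2) ≈ -499.50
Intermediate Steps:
R = 50 (R = Mul(-25, -2) = 50)
Function('g')(A) = Mul(2, A)
Function('D')(E) = Mul(Rational(1, 2), E) (Function('D')(E) = Mul(Pow(E, 2), Pow(Mul(2, E), -1)) = Mul(Pow(E, 2), Mul(Rational(1, 2), Pow(E, -1))) = Mul(Rational(1, 2), E))
Add(Mul(R, Mul(Function('g')(1), -5)), Function('D')(1)) = Add(Mul(50, Mul(Mul(2, 1), -5)), Mul(Rational(1, 2), 1)) = Add(Mul(50, Mul(2, -5)), Rational(1, 2)) = Add(Mul(50, -10), Rational(1, 2)) = Add(-500, Rational(1, 2)) = Rational(-999, 2)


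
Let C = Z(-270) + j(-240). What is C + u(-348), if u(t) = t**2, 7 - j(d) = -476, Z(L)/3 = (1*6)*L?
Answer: 116727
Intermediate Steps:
Z(L) = 18*L (Z(L) = 3*((1*6)*L) = 3*(6*L) = 18*L)
j(d) = 483 (j(d) = 7 - 1*(-476) = 7 + 476 = 483)
C = -4377 (C = 18*(-270) + 483 = -4860 + 483 = -4377)
C + u(-348) = -4377 + (-348)**2 = -4377 + 121104 = 116727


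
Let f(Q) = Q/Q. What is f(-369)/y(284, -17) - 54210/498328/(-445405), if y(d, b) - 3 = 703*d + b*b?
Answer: 5819918677/1109478173304024 ≈ 5.2456e-6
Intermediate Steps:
y(d, b) = 3 + b² + 703*d (y(d, b) = 3 + (703*d + b*b) = 3 + (703*d + b²) = 3 + (b² + 703*d) = 3 + b² + 703*d)
f(Q) = 1
f(-369)/y(284, -17) - 54210/498328/(-445405) = 1/(3 + (-17)² + 703*284) - 54210/498328/(-445405) = 1/(3 + 289 + 199652) - 54210*1/498328*(-1/445405) = 1/199944 - 27105/249164*(-1/445405) = 1*(1/199944) + 5421/22195778284 = 1/199944 + 5421/22195778284 = 5819918677/1109478173304024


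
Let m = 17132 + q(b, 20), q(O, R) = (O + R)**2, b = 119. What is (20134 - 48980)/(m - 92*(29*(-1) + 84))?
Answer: -28846/31393 ≈ -0.91887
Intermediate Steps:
m = 36453 (m = 17132 + (119 + 20)**2 = 17132 + 139**2 = 17132 + 19321 = 36453)
(20134 - 48980)/(m - 92*(29*(-1) + 84)) = (20134 - 48980)/(36453 - 92*(29*(-1) + 84)) = -28846/(36453 - 92*(-29 + 84)) = -28846/(36453 - 92*55) = -28846/(36453 - 5060) = -28846/31393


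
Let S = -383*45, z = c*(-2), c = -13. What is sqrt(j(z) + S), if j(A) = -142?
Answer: I*sqrt(17377) ≈ 131.82*I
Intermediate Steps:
z = 26 (z = -13*(-2) = 26)
S = -17235
sqrt(j(z) + S) = sqrt(-142 - 17235) = sqrt(-17377) = I*sqrt(17377)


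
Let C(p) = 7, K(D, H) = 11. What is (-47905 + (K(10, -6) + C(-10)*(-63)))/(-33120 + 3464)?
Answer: 48335/29656 ≈ 1.6299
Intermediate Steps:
(-47905 + (K(10, -6) + C(-10)*(-63)))/(-33120 + 3464) = (-47905 + (11 + 7*(-63)))/(-33120 + 3464) = (-47905 + (11 - 441))/(-29656) = (-47905 - 430)*(-1/29656) = -48335*(-1/29656) = 48335/29656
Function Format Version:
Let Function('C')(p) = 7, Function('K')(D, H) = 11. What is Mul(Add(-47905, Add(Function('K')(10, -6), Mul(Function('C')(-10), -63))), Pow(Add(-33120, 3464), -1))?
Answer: Rational(48335, 29656) ≈ 1.6299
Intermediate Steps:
Mul(Add(-47905, Add(Function('K')(10, -6), Mul(Function('C')(-10), -63))), Pow(Add(-33120, 3464), -1)) = Mul(Add(-47905, Add(11, Mul(7, -63))), Pow(Add(-33120, 3464), -1)) = Mul(Add(-47905, Add(11, -441)), Pow(-29656, -1)) = Mul(Add(-47905, -430), Rational(-1, 29656)) = Mul(-48335, Rational(-1, 29656)) = Rational(48335, 29656)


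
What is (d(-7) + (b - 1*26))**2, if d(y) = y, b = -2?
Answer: 1225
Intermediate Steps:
(d(-7) + (b - 1*26))**2 = (-7 + (-2 - 1*26))**2 = (-7 + (-2 - 26))**2 = (-7 - 28)**2 = (-35)**2 = 1225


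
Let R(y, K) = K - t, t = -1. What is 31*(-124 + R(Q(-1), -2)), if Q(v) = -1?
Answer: -3875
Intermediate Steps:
R(y, K) = 1 + K (R(y, K) = K - 1*(-1) = K + 1 = 1 + K)
31*(-124 + R(Q(-1), -2)) = 31*(-124 + (1 - 2)) = 31*(-124 - 1) = 31*(-125) = -3875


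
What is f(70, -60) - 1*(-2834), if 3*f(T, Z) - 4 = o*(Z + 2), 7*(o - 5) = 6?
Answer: 57164/21 ≈ 2722.1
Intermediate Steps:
o = 41/7 (o = 5 + (⅐)*6 = 5 + 6/7 = 41/7 ≈ 5.8571)
f(T, Z) = 110/21 + 41*Z/21 (f(T, Z) = 4/3 + (41*(Z + 2)/7)/3 = 4/3 + (41*(2 + Z)/7)/3 = 4/3 + (82/7 + 41*Z/7)/3 = 4/3 + (82/21 + 41*Z/21) = 110/21 + 41*Z/21)
f(70, -60) - 1*(-2834) = (110/21 + (41/21)*(-60)) - 1*(-2834) = (110/21 - 820/7) + 2834 = -2350/21 + 2834 = 57164/21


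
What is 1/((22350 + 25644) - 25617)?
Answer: 1/22377 ≈ 4.4689e-5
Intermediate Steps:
1/((22350 + 25644) - 25617) = 1/(47994 - 25617) = 1/22377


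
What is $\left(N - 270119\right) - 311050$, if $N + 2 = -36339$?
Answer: $-617510$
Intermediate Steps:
$N = -36341$ ($N = -2 - 36339 = -36341$)
$\left(N - 270119\right) - 311050 = \left(-36341 - 270119\right) - 311050 = -306460 - 311050 = -617510$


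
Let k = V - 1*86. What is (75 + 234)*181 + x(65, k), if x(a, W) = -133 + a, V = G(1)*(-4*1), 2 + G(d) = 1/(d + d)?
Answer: 55861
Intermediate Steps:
G(d) = -2 + 1/(2*d) (G(d) = -2 + 1/(d + d) = -2 + 1/(2*d))
V = 6 (V = (-2 + (1/2)/1)*(-4*1) = (-2 + (1/2)*1)*(-4) = (-2 + 1/2)*(-4) = -3/2*(-4) = 6)
k = -80 (k = 6 - 1*86 = 6 - 86 = -80)
(75 + 234)*181 + x(65, k) = (75 + 234)*181 + (-133 + 65) = 309*181 - 68 = 55929 - 68 = 55861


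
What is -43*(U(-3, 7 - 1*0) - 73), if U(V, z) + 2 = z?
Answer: 2924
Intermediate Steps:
U(V, z) = -2 + z
-43*(U(-3, 7 - 1*0) - 73) = -43*((-2 + (7 - 1*0)) - 73) = -43*((-2 + (7 + 0)) - 73) = -43*((-2 + 7) - 73) = -43*(5 - 73) = -43*(-68) = 2924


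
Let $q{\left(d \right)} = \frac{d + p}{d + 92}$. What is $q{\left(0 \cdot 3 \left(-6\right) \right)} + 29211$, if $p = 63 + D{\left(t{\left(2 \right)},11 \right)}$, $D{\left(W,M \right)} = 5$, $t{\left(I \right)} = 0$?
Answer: $\frac{671870}{23} \approx 29212.0$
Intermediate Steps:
$p = 68$ ($p = 63 + 5 = 68$)
$q{\left(d \right)} = \frac{68 + d}{92 + d}$ ($q{\left(d \right)} = \frac{d + 68}{d + 92} = \frac{68 + d}{92 + d}$)
$q{\left(0 \cdot 3 \left(-6\right) \right)} + 29211 = \frac{68 + 0 \cdot 3 \left(-6\right)}{92 + 0 \cdot 3 \left(-6\right)} + 29211 = \frac{68 + 0 \left(-6\right)}{92 + 0 \left(-6\right)} + 29211 = \frac{68 + 0}{92 + 0} + 29211 = \frac{1}{92} \cdot 68 + 29211 = \frac{17}{23} + 29211 = \frac{671870}{23}$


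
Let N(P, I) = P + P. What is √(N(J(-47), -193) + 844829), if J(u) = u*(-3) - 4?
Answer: 7*√17247 ≈ 919.29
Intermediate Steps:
J(u) = -4 - 3*u (J(u) = -3*u - 4 = -4 - 3*u)
N(P, I) = 2*P
√(N(J(-47), -193) + 844829) = √(2*(-4 - 3*(-47)) + 844829) = √(2*(-4 + 141) + 844829) = √(2*137 + 844829) = √(274 + 844829) = √845103 = 7*√17247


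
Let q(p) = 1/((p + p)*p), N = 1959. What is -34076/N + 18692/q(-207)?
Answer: 3138057450268/1959 ≈ 1.6019e+9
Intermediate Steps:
q(p) = 1/(2*p²) (q(p) = 1/(((2*p))*p) = (1/(2*p))/p = 1/(2*p²))
-34076/N + 18692/q(-207) = -34076/1959 + 18692/(((½)/(-207)²)) = -34076*1/1959 + 18692/(((½)*(1/42849))) = -34076/1959 + 18692/(1/85698) = -34076/1959 + 18692*85698 = -34076/1959 + 1601867016 = 3138057450268/1959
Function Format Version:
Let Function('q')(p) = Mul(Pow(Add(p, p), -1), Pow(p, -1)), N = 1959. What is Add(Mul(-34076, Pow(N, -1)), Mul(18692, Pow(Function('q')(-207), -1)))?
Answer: Rational(3138057450268, 1959) ≈ 1.6019e+9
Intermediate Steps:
Function('q')(p) = Mul(Rational(1, 2), Pow(p, -2)) (Function('q')(p) = Mul(Pow(Mul(2, p), -1), Pow(p, -1)) = Mul(Mul(Rational(1, 2), Pow(p, -1)), Pow(p, -1)) = Mul(Rational(1, 2), Pow(p, -2)))
Add(Mul(-34076, Pow(N, -1)), Mul(18692, Pow(Function('q')(-207), -1))) = Add(Mul(-34076, Pow(1959, -1)), Mul(18692, Pow(Mul(Rational(1, 2), Pow(-207, -2)), -1))) = Add(Mul(-34076, Rational(1, 1959)), Mul(18692, Pow(Mul(Rational(1, 2), Rational(1, 42849)), -1))) = Add(Rational(-34076, 1959), Mul(18692, Pow(Rational(1, 85698), -1))) = Add(Rational(-34076, 1959), Mul(18692, 85698)) = Add(Rational(-34076, 1959), 1601867016) = Rational(3138057450268, 1959)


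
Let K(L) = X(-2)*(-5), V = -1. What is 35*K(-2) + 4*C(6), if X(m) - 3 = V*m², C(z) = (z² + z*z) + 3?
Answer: 475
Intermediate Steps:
C(z) = 3 + 2*z² (C(z) = (z² + z²) + 3 = 2*z² + 3 = 3 + 2*z²)
X(m) = 3 - m²
K(L) = 5 (K(L) = (3 - 1*(-2)²)*(-5) = (3 - 1*4)*(-5) = (3 - 4)*(-5) = -1*(-5) = 5)
35*K(-2) + 4*C(6) = 35*5 + 4*(3 + 2*6²) = 175 + 4*(3 + 2*36) = 175 + 4*(3 + 72) = 175 + 4*75 = 175 + 300 = 475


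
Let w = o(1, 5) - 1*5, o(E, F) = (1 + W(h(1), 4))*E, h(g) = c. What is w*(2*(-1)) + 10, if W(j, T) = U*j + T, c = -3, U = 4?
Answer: 34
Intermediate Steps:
h(g) = -3
W(j, T) = T + 4*j (W(j, T) = 4*j + T = T + 4*j)
o(E, F) = -7*E (o(E, F) = (1 + (4 + 4*(-3)))*E = (1 + (4 - 12))*E = (1 - 8)*E = -7*E)
w = -12 (w = -7*1 - 1*5 = -7 - 5 = -12)
w*(2*(-1)) + 10 = -24*(-1) + 10 = -12*(-2) + 10 = 24 + 10 = 34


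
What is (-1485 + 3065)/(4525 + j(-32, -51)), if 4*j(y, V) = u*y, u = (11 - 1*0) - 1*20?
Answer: 1580/4597 ≈ 0.34370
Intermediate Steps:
u = -9 (u = (11 + 0) - 20 = 11 - 20 = -9)
j(y, V) = -9*y/4 (j(y, V) = (-9*y)/4 = -9*y/4)
(-1485 + 3065)/(4525 + j(-32, -51)) = (-1485 + 3065)/(4525 - 9/4*(-32)) = 1580/(4525 + 72) = 1580/4597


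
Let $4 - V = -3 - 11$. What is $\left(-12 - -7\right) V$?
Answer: $-90$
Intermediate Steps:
$V = 18$ ($V = 4 - \left(-3 - 11\right) = 4 - -14 = 4 + 14 = 18$)
$\left(-12 - -7\right) V = \left(-12 - -7\right) 18 = \left(-12 + 7\right) 18 = \left(-5\right) 18 = -90$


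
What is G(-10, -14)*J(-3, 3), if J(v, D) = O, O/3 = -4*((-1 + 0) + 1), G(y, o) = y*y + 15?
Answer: 0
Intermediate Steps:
G(y, o) = 15 + y² (G(y, o) = y² + 15 = 15 + y²)
O = 0 (O = 3*(-4*((-1 + 0) + 1)) = 3*(-4*(-1 + 1)) = 3*(-4*0) = 3*0 = 0)
J(v, D) = 0
G(-10, -14)*J(-3, 3) = (15 + (-10)²)*0 = (15 + 100)*0 = 115*0 = 0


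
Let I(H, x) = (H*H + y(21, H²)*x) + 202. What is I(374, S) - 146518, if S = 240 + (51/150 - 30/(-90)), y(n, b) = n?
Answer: -69293/50 ≈ -1385.9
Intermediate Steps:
S = 36101/150 (S = 240 + (51*(1/150) - 30*(-1/90)) = 240 + (17/50 + ⅓) = 240 + 101/150 = 36101/150 ≈ 240.67)
I(H, x) = 202 + H² + 21*x (I(H, x) = (H*H + 21*x) + 202 = (H² + 21*x) + 202 = 202 + H² + 21*x)
I(374, S) - 146518 = (202 + 374² + 21*(36101/150)) - 146518 = (202 + 139876 + 252707/50) - 146518 = 7256607/50 - 146518 = -69293/50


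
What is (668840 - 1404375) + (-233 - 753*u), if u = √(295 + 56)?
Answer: -735768 - 2259*√39 ≈ -7.4988e+5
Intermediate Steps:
u = 3*√39 (u = √351 = 3*√39 ≈ 18.735)
(668840 - 1404375) + (-233 - 753*u) = (668840 - 1404375) + (-233 - 2259*√39) = -735535 + (-233 - 2259*√39) = -735768 - 2259*√39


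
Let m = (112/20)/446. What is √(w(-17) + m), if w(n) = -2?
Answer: 2*I*√617710/1115 ≈ 1.4098*I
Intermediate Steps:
m = 14/1115 (m = (112*(1/20))*(1/446) = (28/5)*(1/446) = 14/1115 ≈ 0.012556)
√(w(-17) + m) = √(-2 + 14/1115) = √(-2216/1115) = 2*I*√617710/1115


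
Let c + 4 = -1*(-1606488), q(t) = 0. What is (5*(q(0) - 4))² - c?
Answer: -1606084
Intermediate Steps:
c = 1606484 (c = -4 - 1*(-1606488) = -4 + 1606488 = 1606484)
(5*(q(0) - 4))² - c = (5*(0 - 4))² - 1*1606484 = (5*(-4))² - 1606484 = (-20)² - 1606484 = 400 - 1606484 = -1606084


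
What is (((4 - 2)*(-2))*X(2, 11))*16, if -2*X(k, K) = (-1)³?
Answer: -32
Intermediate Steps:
X(k, K) = ½ (X(k, K) = -½*(-1)³ = -½*(-1) = ½)
(((4 - 2)*(-2))*X(2, 11))*16 = (((4 - 2)*(-2))*(½))*16 = ((2*(-2))*(½))*16 = -4*½*16 = -2*16 = -32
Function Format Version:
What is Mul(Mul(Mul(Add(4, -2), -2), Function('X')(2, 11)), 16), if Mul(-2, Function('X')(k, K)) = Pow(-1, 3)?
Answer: -32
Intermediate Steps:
Function('X')(k, K) = Rational(1, 2) (Function('X')(k, K) = Mul(Rational(-1, 2), Pow(-1, 3)) = Mul(Rational(-1, 2), -1) = Rational(1, 2))
Mul(Mul(Mul(Add(4, -2), -2), Function('X')(2, 11)), 16) = Mul(Mul(Mul(Add(4, -2), -2), Rational(1, 2)), 16) = Mul(Mul(Mul(2, -2), Rational(1, 2)), 16) = Mul(Mul(-4, Rational(1, 2)), 16) = Mul(-2, 16) = -32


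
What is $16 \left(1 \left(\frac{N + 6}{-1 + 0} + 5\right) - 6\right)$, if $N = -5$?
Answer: $-32$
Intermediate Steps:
$16 \left(1 \left(\frac{N + 6}{-1 + 0} + 5\right) - 6\right) = 16 \left(1 \left(\frac{-5 + 6}{-1 + 0} + 5\right) - 6\right) = 16 \left(1 \left(1 \frac{1}{-1} + 5\right) - 6\right) = 16 \left(1 \left(1 \left(-1\right) + 5\right) - 6\right) = 16 \left(1 \left(-1 + 5\right) - 6\right) = 16 \left(1 \cdot 4 - 6\right) = 16 \left(4 - 6\right) = 16 \left(-2\right) = -32$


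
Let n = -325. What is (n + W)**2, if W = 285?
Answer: 1600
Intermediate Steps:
(n + W)**2 = (-325 + 285)**2 = (-40)**2 = 1600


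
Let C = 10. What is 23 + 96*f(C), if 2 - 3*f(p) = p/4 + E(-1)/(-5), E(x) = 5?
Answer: 39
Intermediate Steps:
f(p) = 1 - p/12 (f(p) = 2/3 - (p/4 + 5/(-5))/3 = 2/3 - (p*(1/4) + 5*(-1/5))/3 = 2/3 - (p/4 - 1)/3 = 2/3 - (-1 + p/4)/3 = 2/3 + (1/3 - p/12) = 1 - p/12)
23 + 96*f(C) = 23 + 96*(1 - 1/12*10) = 23 + 96*(1 - 5/6) = 23 + 96*(1/6) = 23 + 16 = 39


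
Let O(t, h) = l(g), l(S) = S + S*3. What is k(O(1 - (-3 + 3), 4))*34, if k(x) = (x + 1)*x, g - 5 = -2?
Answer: 5304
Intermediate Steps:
g = 3 (g = 5 - 2 = 3)
l(S) = 4*S (l(S) = S + 3*S = 4*S)
O(t, h) = 12 (O(t, h) = 4*3 = 12)
k(x) = x*(1 + x) (k(x) = (1 + x)*x = x*(1 + x))
k(O(1 - (-3 + 3), 4))*34 = (12*(1 + 12))*34 = (12*13)*34 = 156*34 = 5304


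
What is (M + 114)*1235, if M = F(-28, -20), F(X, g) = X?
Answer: 106210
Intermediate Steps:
M = -28
(M + 114)*1235 = (-28 + 114)*1235 = 86*1235 = 106210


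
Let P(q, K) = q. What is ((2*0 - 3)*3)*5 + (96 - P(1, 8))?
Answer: 50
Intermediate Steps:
((2*0 - 3)*3)*5 + (96 - P(1, 8)) = ((2*0 - 3)*3)*5 + (96 - 1*1) = ((0 - 3)*3)*5 + (96 - 1) = -3*3*5 + 95 = -9*5 + 95 = -45 + 95 = 50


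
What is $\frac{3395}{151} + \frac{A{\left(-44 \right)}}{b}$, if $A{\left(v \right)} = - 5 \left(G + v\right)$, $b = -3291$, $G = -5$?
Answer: $\frac{11135950}{496941} \approx 22.409$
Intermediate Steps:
$A{\left(v \right)} = 25 - 5 v$ ($A{\left(v \right)} = - 5 \left(-5 + v\right) = 25 - 5 v$)
$\frac{3395}{151} + \frac{A{\left(-44 \right)}}{b} = \frac{3395}{151} + \frac{25 - -220}{-3291} = 3395 \cdot \frac{1}{151} + \left(25 + 220\right) \left(- \frac{1}{3291}\right) = \frac{3395}{151} + 245 \left(- \frac{1}{3291}\right) = \frac{3395}{151} - \frac{245}{3291} = \frac{11135950}{496941}$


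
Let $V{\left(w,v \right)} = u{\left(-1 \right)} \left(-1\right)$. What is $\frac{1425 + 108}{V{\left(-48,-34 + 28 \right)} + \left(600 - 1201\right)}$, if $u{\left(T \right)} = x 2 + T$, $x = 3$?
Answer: $- \frac{511}{202} \approx -2.5297$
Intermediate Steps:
$u{\left(T \right)} = 6 + T$ ($u{\left(T \right)} = 3 \cdot 2 + T = 6 + T$)
$V{\left(w,v \right)} = -5$ ($V{\left(w,v \right)} = \left(6 - 1\right) \left(-1\right) = 5 \left(-1\right) = -5$)
$\frac{1425 + 108}{V{\left(-48,-34 + 28 \right)} + \left(600 - 1201\right)} = \frac{1425 + 108}{-5 + \left(600 - 1201\right)} = \frac{1533}{-5 - 601} = \frac{1533}{-606} = 1533 \left(- \frac{1}{606}\right) = - \frac{511}{202}$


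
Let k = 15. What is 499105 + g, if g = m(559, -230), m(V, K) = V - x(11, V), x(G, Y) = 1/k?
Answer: 7494959/15 ≈ 4.9966e+5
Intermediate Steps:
x(G, Y) = 1/15
m(V, K) = -1/15 + V (m(V, K) = V - 1*1/15 = V - 1/15 = -1/15 + V)
g = 8384/15 (g = -1/15 + 559 = 8384/15 ≈ 558.93)
499105 + g = 499105 + 8384/15 = 7494959/15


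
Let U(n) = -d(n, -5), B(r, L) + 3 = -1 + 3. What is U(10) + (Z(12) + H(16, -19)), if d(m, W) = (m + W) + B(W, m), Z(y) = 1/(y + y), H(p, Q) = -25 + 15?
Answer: -335/24 ≈ -13.958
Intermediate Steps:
H(p, Q) = -10
Z(y) = 1/(2*y)
B(r, L) = -1 (B(r, L) = -3 + (-1 + 3) = -3 + 2 = -1)
d(m, W) = -1 + W + m (d(m, W) = (m + W) - 1 = (W + m) - 1 = -1 + W + m)
U(n) = 6 - n (U(n) = -(-1 - 5 + n) = -(-6 + n) = 6 - n)
U(10) + (Z(12) + H(16, -19)) = (6 - 1*10) + ((½)/12 - 10) = (6 - 10) + ((½)*(1/12) - 10) = -4 + (1/24 - 10) = -4 - 239/24 = -335/24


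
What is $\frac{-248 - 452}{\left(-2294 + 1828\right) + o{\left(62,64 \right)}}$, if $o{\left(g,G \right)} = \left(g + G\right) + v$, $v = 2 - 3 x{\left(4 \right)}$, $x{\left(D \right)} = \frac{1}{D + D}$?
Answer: $\frac{5600}{2707} \approx 2.0687$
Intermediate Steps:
$x{\left(D \right)} = \frac{1}{2 D}$
$v = \frac{13}{8}$ ($v = 2 - 3 \frac{1}{2 \cdot 4} = 2 - 3 \cdot \frac{1}{2} \cdot \frac{1}{4} = 2 - \frac{3}{8} = \frac{13}{8} \approx 1.625$)
$o{\left(g,G \right)} = \frac{13}{8} + G + g$ ($o{\left(g,G \right)} = \left(g + G\right) + \frac{13}{8} = \left(G + g\right) + \frac{13}{8} = \frac{13}{8} + G + g$)
$\frac{-248 - 452}{\left(-2294 + 1828\right) + o{\left(62,64 \right)}} = \frac{-248 - 452}{\left(-2294 + 1828\right) + \left(\frac{13}{8} + 64 + 62\right)} = - \frac{700}{-466 + \frac{1021}{8}} = - \frac{700}{- \frac{2707}{8}} = \left(-700\right) \left(- \frac{8}{2707}\right) = \frac{5600}{2707}$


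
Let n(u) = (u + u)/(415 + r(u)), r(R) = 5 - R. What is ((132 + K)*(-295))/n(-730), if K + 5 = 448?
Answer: 19506875/146 ≈ 1.3361e+5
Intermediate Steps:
n(u) = 2*u/(420 - u) (n(u) = (u + u)/(415 + (5 - u)) = (2*u)/(420 - u) = 2*u/(420 - u))
K = 443 (K = -5 + 448 = 443)
((132 + K)*(-295))/n(-730) = ((132 + 443)*(-295))/((-2*(-730)/(-420 - 730))) = (575*(-295))/((-2*(-730)/(-1150))) = -169625/((-2*(-730)*(-1/1150))) = -169625/(-146/115) = -169625*(-115/146) = 19506875/146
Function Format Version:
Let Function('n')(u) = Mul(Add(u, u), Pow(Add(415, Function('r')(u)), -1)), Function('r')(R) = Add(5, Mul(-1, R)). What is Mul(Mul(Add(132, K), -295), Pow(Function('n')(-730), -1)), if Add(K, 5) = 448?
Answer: Rational(19506875, 146) ≈ 1.3361e+5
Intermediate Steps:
Function('n')(u) = Mul(2, u, Pow(Add(420, Mul(-1, u)), -1)) (Function('n')(u) = Mul(Add(u, u), Pow(Add(415, Add(5, Mul(-1, u))), -1)) = Mul(Mul(2, u), Pow(Add(420, Mul(-1, u)), -1)) = Mul(2, u, Pow(Add(420, Mul(-1, u)), -1)))
K = 443 (K = Add(-5, 448) = 443)
Mul(Mul(Add(132, K), -295), Pow(Function('n')(-730), -1)) = Mul(Mul(Add(132, 443), -295), Pow(Mul(-2, -730, Pow(Add(-420, -730), -1)), -1)) = Mul(Mul(575, -295), Pow(Mul(-2, -730, Pow(-1150, -1)), -1)) = Mul(-169625, Pow(Mul(-2, -730, Rational(-1, 1150)), -1)) = Mul(-169625, Pow(Rational(-146, 115), -1)) = Mul(-169625, Rational(-115, 146)) = Rational(19506875, 146)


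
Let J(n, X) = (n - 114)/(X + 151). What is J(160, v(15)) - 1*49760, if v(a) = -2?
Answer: -7414194/149 ≈ -49760.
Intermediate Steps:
J(n, X) = (-114 + n)/(151 + X)
J(160, v(15)) - 1*49760 = (-114 + 160)/(151 - 2) - 1*49760 = 46/149 - 49760 = -7414194/149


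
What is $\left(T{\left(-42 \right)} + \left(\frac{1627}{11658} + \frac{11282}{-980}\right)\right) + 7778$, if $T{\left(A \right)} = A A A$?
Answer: $- \frac{94713883937}{1428105} \approx -66321.0$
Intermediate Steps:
$T{\left(A \right)} = A^{3}$ ($T{\left(A \right)} = A^{2} A = A^{3}$)
$\left(T{\left(-42 \right)} + \left(\frac{1627}{11658} + \frac{11282}{-980}\right)\right) + 7778 = \left(\left(-42\right)^{3} + \left(\frac{1627}{11658} + \frac{11282}{-980}\right)\right) + 7778 = \left(-74088 + \left(1627 \cdot \frac{1}{11658} + 11282 \left(- \frac{1}{980}\right)\right)\right) + 7778 = \left(-74088 + \left(\frac{1627}{11658} - \frac{5641}{490}\right)\right) + 7778 = \left(-74088 - \frac{16241387}{1428105}\right) + 7778 = - \frac{105821684627}{1428105} + 7778 = - \frac{94713883937}{1428105}$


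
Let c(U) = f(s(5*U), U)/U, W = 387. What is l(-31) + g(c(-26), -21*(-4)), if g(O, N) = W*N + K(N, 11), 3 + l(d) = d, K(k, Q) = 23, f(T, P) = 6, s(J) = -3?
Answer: 32497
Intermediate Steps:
l(d) = -3 + d
c(U) = 6/U
g(O, N) = 23 + 387*N (g(O, N) = 387*N + 23 = 23 + 387*N)
l(-31) + g(c(-26), -21*(-4)) = (-3 - 31) + (23 + 387*(-21*(-4))) = -34 + (23 + 387*84) = -34 + (23 + 32508) = -34 + 32531 = 32497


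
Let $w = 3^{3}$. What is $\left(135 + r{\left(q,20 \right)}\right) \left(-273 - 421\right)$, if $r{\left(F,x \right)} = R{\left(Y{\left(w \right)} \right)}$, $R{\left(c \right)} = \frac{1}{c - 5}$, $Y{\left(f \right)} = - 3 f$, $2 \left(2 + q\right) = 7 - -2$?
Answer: $- \frac{4028323}{43} \approx -93682.0$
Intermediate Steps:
$q = \frac{5}{2}$ ($q = -2 + \frac{7 - -2}{2} = -2 + \frac{7 + 2}{2} = -2 + \frac{1}{2} \cdot 9 = -2 + \frac{9}{2} = \frac{5}{2} \approx 2.5$)
$w = 27$
$R{\left(c \right)} = \frac{1}{-5 + c}$
$r{\left(F,x \right)} = - \frac{1}{86}$ ($r{\left(F,x \right)} = \frac{1}{-5 - 81} = \frac{1}{-86} = - \frac{1}{86}$)
$\left(135 + r{\left(q,20 \right)}\right) \left(-273 - 421\right) = \left(135 - \frac{1}{86}\right) \left(-273 - 421\right) = \frac{11609}{86} \left(-694\right) = - \frac{4028323}{43}$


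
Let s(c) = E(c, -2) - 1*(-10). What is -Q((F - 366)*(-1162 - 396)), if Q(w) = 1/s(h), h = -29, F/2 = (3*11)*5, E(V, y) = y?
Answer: -1/8 ≈ -0.12500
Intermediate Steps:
F = 330 (F = 2*((3*11)*5) = 2*(33*5) = 2*165 = 330)
s(c) = 8 (s(c) = -2 - 1*(-10) = -2 + 10 = 8)
Q(w) = 1/8
-Q((F - 366)*(-1162 - 396)) = -1*1/8 = -1/8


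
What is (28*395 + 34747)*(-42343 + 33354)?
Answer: -411759123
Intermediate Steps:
(28*395 + 34747)*(-42343 + 33354) = (11060 + 34747)*(-8989) = 45807*(-8989) = -411759123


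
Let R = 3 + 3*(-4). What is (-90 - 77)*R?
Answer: 1503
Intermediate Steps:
R = -9 (R = 3 - 12 = -9)
(-90 - 77)*R = (-90 - 77)*(-9) = -167*(-9) = 1503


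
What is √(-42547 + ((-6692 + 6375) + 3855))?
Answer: I*√39009 ≈ 197.51*I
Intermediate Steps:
√(-42547 + ((-6692 + 6375) + 3855)) = √(-42547 + (-317 + 3855)) = √(-42547 + 3538) = √(-39009) = I*√39009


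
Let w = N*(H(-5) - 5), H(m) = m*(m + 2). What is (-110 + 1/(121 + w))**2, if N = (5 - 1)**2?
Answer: 955366281/78961 ≈ 12099.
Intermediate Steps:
H(m) = m*(2 + m)
N = 16 (N = 4**2 = 16)
w = 160 (w = 16*(-5*(2 - 5) - 5) = 16*(-5*(-3) - 5) = 16*(15 - 5) = 16*10 = 160)
(-110 + 1/(121 + w))**2 = (-110 + 1/(121 + 160))**2 = (-110 + 1/281)**2 = (-30909/281)**2 = 955366281/78961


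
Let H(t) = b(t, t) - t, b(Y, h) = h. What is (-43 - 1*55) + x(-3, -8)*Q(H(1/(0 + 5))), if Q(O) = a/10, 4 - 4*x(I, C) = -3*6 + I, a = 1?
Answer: -779/8 ≈ -97.375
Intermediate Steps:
x(I, C) = 11/2 - I/4 (x(I, C) = 1 - (-3*6 + I)/4 = 1 - (-18 + I)/4 = 1 + (9/2 - I/4) = 11/2 - I/4)
H(t) = 0 (H(t) = t - t = 0)
Q(O) = ⅒ (Q(O) = 1/10 = 1*(⅒) = ⅒)
(-43 - 1*55) + x(-3, -8)*Q(H(1/(0 + 5))) = (-43 - 1*55) + (11/2 - ¼*(-3))*(⅒) = (-43 - 55) + (11/2 + ¾)*(⅒) = -98 + (25/4)*(⅒) = -98 + 5/8 = -779/8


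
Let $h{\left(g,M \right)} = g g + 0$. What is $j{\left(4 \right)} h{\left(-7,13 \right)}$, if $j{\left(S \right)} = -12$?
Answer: $-588$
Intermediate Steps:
$h{\left(g,M \right)} = g^{2}$ ($h{\left(g,M \right)} = g^{2} + 0 = g^{2}$)
$j{\left(4 \right)} h{\left(-7,13 \right)} = - 12 \left(-7\right)^{2} = \left(-12\right) 49 = -588$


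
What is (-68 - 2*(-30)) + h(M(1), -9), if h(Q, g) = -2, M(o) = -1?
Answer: -10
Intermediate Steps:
(-68 - 2*(-30)) + h(M(1), -9) = (-68 - 2*(-30)) - 2 = (-68 + 60) - 2 = -8 - 2 = -10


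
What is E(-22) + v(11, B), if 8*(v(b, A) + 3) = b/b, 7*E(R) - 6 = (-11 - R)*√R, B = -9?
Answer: -113/56 + 11*I*√22/7 ≈ -2.0179 + 7.3707*I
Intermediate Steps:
E(R) = 6/7 + √R*(-11 - R)/7 (E(R) = 6/7 + ((-11 - R)*√R)/7 = 6/7 + (√R*(-11 - R))/7 = 6/7 + √R*(-11 - R)/7)
v(b, A) = -23/8 (v(b, A) = -3 + (b/b)/8 = -3 + (⅛)*1 = -3 + ⅛ = -23/8)
E(-22) + v(11, B) = (6/7 - 11*I*√22/7 - (-22)*I*√22/7) - 23/8 = (6/7 - 11*I*√22/7 + 22*I*√22/7) - 23/8 = (6/7 + 11*I*√22/7) - 23/8 = -113/56 + 11*I*√22/7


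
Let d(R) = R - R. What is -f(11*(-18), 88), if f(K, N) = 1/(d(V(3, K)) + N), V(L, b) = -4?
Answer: -1/88 ≈ -0.011364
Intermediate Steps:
d(R) = 0
f(K, N) = 1/N (f(K, N) = 1/(0 + N) = 1/N)
-f(11*(-18), 88) = -1/88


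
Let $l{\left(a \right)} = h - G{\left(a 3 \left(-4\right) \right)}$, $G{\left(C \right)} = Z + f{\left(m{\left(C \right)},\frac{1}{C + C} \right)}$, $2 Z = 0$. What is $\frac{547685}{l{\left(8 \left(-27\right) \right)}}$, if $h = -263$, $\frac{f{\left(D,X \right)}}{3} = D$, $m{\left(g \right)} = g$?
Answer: $- \frac{547685}{8039} \approx -68.129$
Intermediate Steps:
$Z = 0$ ($Z = \frac{1}{2} \cdot 0 = 0$)
$f{\left(D,X \right)} = 3 D$
$G{\left(C \right)} = 3 C$ ($G{\left(C \right)} = 0 + 3 C = 3 C$)
$l{\left(a \right)} = -263 + 36 a$ ($l{\left(a \right)} = -263 - 3 a 3 \left(-4\right) = -263 - 3 \cdot 3 a \left(-4\right) = -263 - 3 \left(- 12 a\right) = -263 - - 36 a = -263 + 36 a$)
$\frac{547685}{l{\left(8 \left(-27\right) \right)}} = \frac{547685}{-263 + 36 \cdot 8 \left(-27\right)} = \frac{547685}{-263 + 36 \left(-216\right)} = \frac{547685}{-263 - 7776} = \frac{547685}{-8039} = 547685 \left(- \frac{1}{8039}\right) = - \frac{547685}{8039}$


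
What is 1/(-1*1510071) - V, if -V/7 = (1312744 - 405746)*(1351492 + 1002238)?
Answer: 22566197224563862379/1510071 ≈ 1.4944e+13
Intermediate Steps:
V = -14943798817780 (V = -7*(1312744 - 405746)*(1351492 + 1002238) = -6348986*2353730 = -7*2134828402540 = -14943798817780)
1/(-1*1510071) - V = 1/(-1*1510071) - 1*(-14943798817780) = 1/(-1510071) + 14943798817780 = -1/1510071 + 14943798817780 = 22566197224563862379/1510071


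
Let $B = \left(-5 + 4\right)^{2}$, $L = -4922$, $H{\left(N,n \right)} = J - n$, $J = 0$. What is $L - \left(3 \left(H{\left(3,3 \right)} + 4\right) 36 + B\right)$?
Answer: $-5031$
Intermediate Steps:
$H{\left(N,n \right)} = - n$ ($H{\left(N,n \right)} = 0 - n = - n$)
$B = 1$ ($B = \left(-1\right)^{2} = 1$)
$L - \left(3 \left(H{\left(3,3 \right)} + 4\right) 36 + B\right) = -4922 - \left(3 \left(\left(-1\right) 3 + 4\right) 36 + 1\right) = -4922 - \left(3 \left(-3 + 4\right) 36 + 1\right) = -4922 - \left(3 \cdot 1 \cdot 36 + 1\right) = -4922 - \left(3 \cdot 36 + 1\right) = -4922 - \left(108 + 1\right) = -4922 - 109 = -5031$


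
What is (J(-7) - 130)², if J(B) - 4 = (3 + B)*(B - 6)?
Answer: 5476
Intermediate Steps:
J(B) = 4 + (-6 + B)*(3 + B) (J(B) = 4 + (3 + B)*(B - 6) = 4 + (3 + B)*(-6 + B) = 4 + (-6 + B)*(3 + B))
(J(-7) - 130)² = ((-14 + (-7)² - 3*(-7)) - 130)² = ((-14 + 49 + 21) - 130)² = (56 - 130)² = (-74)² = 5476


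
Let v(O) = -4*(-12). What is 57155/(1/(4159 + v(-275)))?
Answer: 240451085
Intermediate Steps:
v(O) = 48
57155/(1/(4159 + v(-275))) = 57155/(1/(4159 + 48)) = 57155/(1/4207) = 57155*4207 = 240451085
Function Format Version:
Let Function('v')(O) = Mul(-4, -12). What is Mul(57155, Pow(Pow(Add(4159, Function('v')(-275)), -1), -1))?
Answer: 240451085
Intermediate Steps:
Function('v')(O) = 48
Mul(57155, Pow(Pow(Add(4159, Function('v')(-275)), -1), -1)) = Mul(57155, Pow(Pow(Add(4159, 48), -1), -1)) = Mul(57155, Pow(Pow(4207, -1), -1)) = Mul(57155, Pow(Rational(1, 4207), -1)) = Mul(57155, 4207) = 240451085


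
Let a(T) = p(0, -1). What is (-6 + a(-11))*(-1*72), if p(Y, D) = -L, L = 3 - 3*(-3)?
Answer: 1296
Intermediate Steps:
L = 12 (L = 3 + 9 = 12)
p(Y, D) = -12 (p(Y, D) = -1*12 = -12)
a(T) = -12
(-6 + a(-11))*(-1*72) = (-6 - 12)*(-1*72) = -18*(-72) = 1296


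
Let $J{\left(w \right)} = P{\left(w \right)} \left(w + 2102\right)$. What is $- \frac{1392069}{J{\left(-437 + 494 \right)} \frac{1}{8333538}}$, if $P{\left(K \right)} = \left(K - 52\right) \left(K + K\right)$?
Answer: $- \frac{1933476651687}{205105} \approx -9.4268 \cdot 10^{6}$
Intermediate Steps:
$P{\left(K \right)} = 2 K \left(-52 + K\right)$ ($P{\left(K \right)} = \left(-52 + K\right) 2 K = 2 K \left(-52 + K\right)$)
$J{\left(w \right)} = 2 w \left(-52 + w\right) \left(2102 + w\right)$ ($J{\left(w \right)} = 2 w \left(-52 + w\right) \left(w + 2102\right) = 2 w \left(-52 + w\right) \left(2102 + w\right)$)
$- \frac{1392069}{J{\left(-437 + 494 \right)} \frac{1}{8333538}} = - \frac{1392069}{2 \left(-437 + 494\right) \left(-52 + \left(-437 + 494\right)\right) \left(2102 + \left(-437 + 494\right)\right) \frac{1}{8333538}} = - \frac{1392069}{2 \cdot 57 \left(-52 + 57\right) \left(2102 + 57\right) \frac{1}{8333538}} = - \frac{1392069}{2 \cdot 57 \cdot 5 \cdot 2159 \cdot \frac{1}{8333538}} = - \frac{1392069}{1230630 \cdot \frac{1}{8333538}} = - \frac{1392069}{\frac{205105}{1388923}} = \left(-1392069\right) \frac{1388923}{205105} = - \frac{1933476651687}{205105}$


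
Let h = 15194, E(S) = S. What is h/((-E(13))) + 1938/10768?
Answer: -81791899/69992 ≈ -1168.6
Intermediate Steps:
h/((-E(13))) + 1938/10768 = 15194/((-1*13)) + 1938/10768 = 15194/(-13) + 1938*(1/10768) = 15194*(-1/13) + 969/5384 = -15194/13 + 969/5384 = -81791899/69992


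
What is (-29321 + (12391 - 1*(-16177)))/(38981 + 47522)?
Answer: -753/86503 ≈ -0.0087049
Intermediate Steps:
(-29321 + (12391 - 1*(-16177)))/(38981 + 47522) = (-29321 + (12391 + 16177))/86503 = (-29321 + 28568)*(1/86503) = -753*1/86503 = -753/86503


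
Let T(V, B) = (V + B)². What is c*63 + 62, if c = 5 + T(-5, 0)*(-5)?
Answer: -7498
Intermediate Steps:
T(V, B) = (B + V)²
c = -120 (c = 5 + (0 - 5)²*(-5) = 5 + (-5)²*(-5) = 5 + 25*(-5) = 5 - 125 = -120)
c*63 + 62 = -120*63 + 62 = -7560 + 62 = -7498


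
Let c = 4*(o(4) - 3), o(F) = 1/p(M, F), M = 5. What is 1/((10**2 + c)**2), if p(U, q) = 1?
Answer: 1/8464 ≈ 0.00011815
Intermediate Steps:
o(F) = 1 (o(F) = 1/1 = 1)
c = -8 (c = 4*(1 - 3) = 4*(-2) = -8)
1/((10**2 + c)**2) = 1/((10**2 - 8)**2) = 1/((100 - 8)**2) = 1/(92**2) = 1/8464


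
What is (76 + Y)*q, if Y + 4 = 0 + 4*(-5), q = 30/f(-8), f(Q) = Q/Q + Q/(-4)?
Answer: 520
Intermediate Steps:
f(Q) = 1 - Q/4 (f(Q) = 1 + Q*(-¼) = 1 - Q/4)
q = 10 (q = 30/(1 - ¼*(-8)) = 30/(1 + 2) = 30/3 = 30*(⅓) = 10)
Y = -24 (Y = -4 + (0 + 4*(-5)) = -4 + (0 - 20) = -4 - 20 = -24)
(76 + Y)*q = (76 - 24)*10 = 52*10 = 520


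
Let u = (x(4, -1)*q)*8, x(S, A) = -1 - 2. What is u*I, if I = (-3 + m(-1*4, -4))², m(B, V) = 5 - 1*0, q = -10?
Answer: 960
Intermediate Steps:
x(S, A) = -3
m(B, V) = 5 (m(B, V) = 5 + 0 = 5)
u = 240 (u = -3*(-10)*8 = 30*8 = 240)
I = 4 (I = (-3 + 5)² = 2² = 4)
u*I = 240*4 = 960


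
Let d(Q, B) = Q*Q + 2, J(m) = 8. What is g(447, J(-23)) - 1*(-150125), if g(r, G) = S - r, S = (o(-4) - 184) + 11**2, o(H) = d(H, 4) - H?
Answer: 149637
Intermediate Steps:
d(Q, B) = 2 + Q**2 (d(Q, B) = Q**2 + 2 = 2 + Q**2)
o(H) = 2 + H**2 - H (o(H) = (2 + H**2) - H = 2 + H**2 - H)
S = -41 (S = ((2 + (-4)**2 - 1*(-4)) - 184) + 11**2 = ((2 + 16 + 4) - 184) + 121 = (22 - 184) + 121 = -162 + 121 = -41)
g(r, G) = -41 - r
g(447, J(-23)) - 1*(-150125) = (-41 - 1*447) - 1*(-150125) = (-41 - 447) + 150125 = -488 + 150125 = 149637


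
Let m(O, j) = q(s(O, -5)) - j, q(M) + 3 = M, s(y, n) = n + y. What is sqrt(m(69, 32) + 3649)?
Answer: sqrt(3678) ≈ 60.646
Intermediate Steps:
q(M) = -3 + M
m(O, j) = -8 + O - j (m(O, j) = (-3 + (-5 + O)) - j = (-8 + O) - j = -8 + O - j)
sqrt(m(69, 32) + 3649) = sqrt((-8 + 69 - 1*32) + 3649) = sqrt((-8 + 69 - 32) + 3649) = sqrt(29 + 3649) = sqrt(3678)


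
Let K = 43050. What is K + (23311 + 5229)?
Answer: 71590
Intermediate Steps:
K + (23311 + 5229) = 43050 + (23311 + 5229) = 43050 + 28540 = 71590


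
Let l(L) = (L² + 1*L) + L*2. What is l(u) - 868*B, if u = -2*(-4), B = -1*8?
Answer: 7032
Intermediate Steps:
B = -8
u = 8
l(L) = L² + 3*L (l(L) = (L² + L) + 2*L = (L + L²) + 2*L = L² + 3*L)
l(u) - 868*B = 8*(3 + 8) - 868*(-8) = 8*11 + 6944 = 88 + 6944 = 7032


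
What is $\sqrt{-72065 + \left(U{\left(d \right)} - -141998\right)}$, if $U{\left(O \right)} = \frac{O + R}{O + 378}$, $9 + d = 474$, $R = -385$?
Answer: $\frac{\sqrt{49697883957}}{843} \approx 264.45$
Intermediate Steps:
$d = 465$ ($d = -9 + 474 = 465$)
$U{\left(O \right)} = \frac{-385 + O}{378 + O}$ ($U{\left(O \right)} = \frac{O - 385}{O + 378} = \frac{-385 + O}{378 + O}$)
$\sqrt{-72065 + \left(U{\left(d \right)} - -141998\right)} = \sqrt{-72065 + \left(\frac{-385 + 465}{378 + 465} - -141998\right)} = \sqrt{-72065 + \left(\frac{1}{843} \cdot 80 + 141998\right)} = \sqrt{-72065 + \left(\frac{80}{843} + 141998\right)} = \sqrt{-72065 + \frac{119704394}{843}} = \sqrt{\frac{58953599}{843}} = \frac{\sqrt{49697883957}}{843}$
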